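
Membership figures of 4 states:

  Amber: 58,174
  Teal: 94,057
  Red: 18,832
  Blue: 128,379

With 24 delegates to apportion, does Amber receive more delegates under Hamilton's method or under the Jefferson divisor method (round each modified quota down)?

Hamilton: Amber 5, Teal 8, Red 1, Blue 10.
Jefferson: Amber 4, Teal 8, Red 1, Blue 11.
Amber gets 5 under Hamilton and 4 under Jefferson.

Hamilton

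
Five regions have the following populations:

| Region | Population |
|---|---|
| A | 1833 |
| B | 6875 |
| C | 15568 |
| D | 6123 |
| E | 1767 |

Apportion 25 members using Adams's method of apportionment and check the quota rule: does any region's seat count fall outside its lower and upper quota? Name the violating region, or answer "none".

C

Standard quotas: A 1.425, B 5.343, C 12.100, D 4.759, E 1.373.
Adams allocation: A 2, B 5, C 11, D 5, E 2.
C has quota 12.100 (lower 12, upper 13) but receives 11 — outside the quota interval.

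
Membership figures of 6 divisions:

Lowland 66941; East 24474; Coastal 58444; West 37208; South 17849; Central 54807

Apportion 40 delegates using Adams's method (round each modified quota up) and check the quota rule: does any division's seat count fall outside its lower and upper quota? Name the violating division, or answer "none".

none

Standard quotas: Lowland 10.310, East 3.769, Coastal 9.001, West 5.730, South 2.749, Central 8.441.
Adams allocation: Lowland 10, East 4, Coastal 9, West 6, South 3, Central 8.
Every allocation lies between the lower and upper quota.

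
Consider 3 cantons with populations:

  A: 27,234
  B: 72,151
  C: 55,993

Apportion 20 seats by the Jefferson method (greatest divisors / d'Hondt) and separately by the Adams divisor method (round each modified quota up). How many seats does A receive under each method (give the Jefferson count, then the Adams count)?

3 and 4

Jefferson: A 3, B 10, C 7.
Adams: A 4, B 9, C 7.
A gets 3 under Jefferson and 4 under Adams.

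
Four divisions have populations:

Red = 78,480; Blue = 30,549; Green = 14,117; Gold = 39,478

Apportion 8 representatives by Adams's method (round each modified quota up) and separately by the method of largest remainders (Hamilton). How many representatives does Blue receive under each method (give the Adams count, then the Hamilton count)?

2 and 1

Adams: Red 3, Blue 2, Green 1, Gold 2.
Hamilton: Red 4, Blue 1, Green 1, Gold 2.
Blue gets 2 under Adams and 1 under Hamilton.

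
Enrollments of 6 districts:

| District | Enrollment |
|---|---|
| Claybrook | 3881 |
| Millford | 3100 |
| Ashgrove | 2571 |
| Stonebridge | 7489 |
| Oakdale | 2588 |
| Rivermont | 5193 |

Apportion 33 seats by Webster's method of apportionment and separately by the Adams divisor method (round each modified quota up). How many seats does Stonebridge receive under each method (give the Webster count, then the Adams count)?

10 and 9

Webster: Claybrook 5, Millford 4, Ashgrove 3, Stonebridge 10, Oakdale 4, Rivermont 7.
Adams: Claybrook 5, Millford 4, Ashgrove 4, Stonebridge 9, Oakdale 4, Rivermont 7.
Stonebridge gets 10 under Webster and 9 under Adams.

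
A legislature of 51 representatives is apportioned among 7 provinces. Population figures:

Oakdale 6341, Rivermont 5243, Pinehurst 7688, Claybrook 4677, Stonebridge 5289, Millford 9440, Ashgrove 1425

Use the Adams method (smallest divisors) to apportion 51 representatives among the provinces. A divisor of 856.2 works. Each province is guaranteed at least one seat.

With modified divisor 856.2: modified quotas Oakdale 7.406, Rivermont 6.124, Pinehurst 8.979, Claybrook 5.463, Stonebridge 6.177, Millford 11.025, Ashgrove 1.664.
Rounding up: Oakdale 8, Rivermont 7, Pinehurst 9, Claybrook 6, Stonebridge 7, Millford 12, Ashgrove 2 (total 51).

Oakdale: 8, Rivermont: 7, Pinehurst: 9, Claybrook: 6, Stonebridge: 7, Millford: 12, Ashgrove: 2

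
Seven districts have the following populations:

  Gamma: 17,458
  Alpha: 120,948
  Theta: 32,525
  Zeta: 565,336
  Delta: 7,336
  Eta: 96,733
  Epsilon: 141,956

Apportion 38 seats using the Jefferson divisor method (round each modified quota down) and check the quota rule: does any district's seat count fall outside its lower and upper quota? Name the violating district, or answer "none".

Standard quotas: Gamma 0.675, Alpha 4.679, Theta 1.258, Zeta 21.870, Delta 0.284, Eta 3.742, Epsilon 5.492.
Jefferson allocation: Gamma 0, Alpha 5, Theta 1, Zeta 23, Delta 0, Eta 4, Epsilon 5.
Zeta has quota 21.870 (lower 21, upper 22) but receives 23 — outside the quota interval.

Zeta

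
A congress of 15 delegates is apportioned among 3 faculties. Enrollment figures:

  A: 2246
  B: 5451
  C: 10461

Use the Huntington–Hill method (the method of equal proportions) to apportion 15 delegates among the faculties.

A: 2; B: 4; C: 9

With divisor 1226: modified quotas A 1.832, B 4.446, C 8.533.
Geometric-mean thresholds: A √(1·2)=1.414, B √(4·5)=4.472, C √(8·9)=8.485.
Each quota rounded against its threshold gives A 2, B 4, C 9 (total 15).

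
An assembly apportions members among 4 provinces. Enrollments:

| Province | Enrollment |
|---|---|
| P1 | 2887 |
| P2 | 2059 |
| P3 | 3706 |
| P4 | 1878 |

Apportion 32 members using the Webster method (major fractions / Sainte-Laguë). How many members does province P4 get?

Standard divisor 10530/32 ≈ 329.062; standard quotas: P1 8.773, P2 6.257, P3 11.262, P4 5.707.
Rounding to the nearest integer gives P1 9, P2 6, P3 11, P4 6 — total 32, matching the house size, so no adjustment is needed.
P4 receives 6.

6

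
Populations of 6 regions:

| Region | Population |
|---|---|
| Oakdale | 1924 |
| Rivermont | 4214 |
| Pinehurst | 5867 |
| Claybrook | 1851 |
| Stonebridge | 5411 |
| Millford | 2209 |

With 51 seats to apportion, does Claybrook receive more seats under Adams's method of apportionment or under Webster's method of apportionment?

Adams

Adams: Oakdale 5, Rivermont 10, Pinehurst 14, Claybrook 5, Stonebridge 12, Millford 5.
Webster: Oakdale 5, Rivermont 10, Pinehurst 14, Claybrook 4, Stonebridge 13, Millford 5.
Claybrook gets 5 under Adams and 4 under Webster.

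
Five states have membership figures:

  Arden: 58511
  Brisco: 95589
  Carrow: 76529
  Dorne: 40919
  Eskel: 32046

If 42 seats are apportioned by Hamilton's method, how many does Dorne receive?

Standard divisor: 303594 ÷ 42 ≈ 7228.429.
Standard quotas: Arden 8.0946, Brisco 13.2240, Carrow 10.5872, Dorne 5.6608, Eskel 4.4333.
Lower quotas: Arden 8, Brisco 13, Carrow 10, Dorne 5, Eskel 4 (sum 40, leaving 2 seats).
Remainders in descending order: Dorne 0.6608, Carrow 0.5872, Eskel 0.4333, Brisco 0.2240, Arden 0.0946.
Largest remainders: Dorne, Carrow receive the extra seats.
Dorne receives 6.

6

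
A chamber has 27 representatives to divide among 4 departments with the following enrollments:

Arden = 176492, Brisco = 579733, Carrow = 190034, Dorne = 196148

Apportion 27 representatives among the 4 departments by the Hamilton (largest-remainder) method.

Arden=4, Brisco=14, Carrow=4, Dorne=5

Total 1142407; standard divisor 1142407/27 ≈ 42311.37.
Standard quotas: Arden 4.1713, Brisco 13.7016, Carrow 4.4913, Dorne 4.6358.
Lower quotas: Arden 4, Brisco 13, Carrow 4, Dorne 4 (sum 25, leaving 2 seats).
Remainders in descending order: Brisco 0.7016, Dorne 0.6358, Carrow 0.4913, Arden 0.1713.
The surplus seats go to Brisco, Dorne.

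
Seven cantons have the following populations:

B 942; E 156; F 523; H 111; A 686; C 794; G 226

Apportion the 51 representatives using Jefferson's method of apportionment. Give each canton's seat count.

B 15, E 2, F 8, H 1, A 10, C 12, G 3

Standard divisor 3438/51 ≈ 67.412; standard quotas: B 13.974, E 2.314, F 7.758, H 1.647, A 10.176, C 11.778, G 3.353.
Rounding down gives 13, 2, 7, 1, 10, 11, 3 = 47 seats, so the divisor must be adjusted.
With modified divisor 62.6: modified quotas B 15.048, E 2.492, F 8.355, H 1.773, A 10.958, C 12.684, G 3.610.
Rounding down: B 15, E 2, F 8, H 1, A 10, C 12, G 3 (total 51).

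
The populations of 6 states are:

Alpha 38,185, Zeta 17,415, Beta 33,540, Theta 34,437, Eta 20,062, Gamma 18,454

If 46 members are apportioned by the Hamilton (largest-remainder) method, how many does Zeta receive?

5

Total 162093; standard divisor 162093/46 ≈ 3523.761.
Standard quotas: Alpha 10.8364, Zeta 4.9422, Beta 9.5182, Theta 9.7728, Eta 5.6933, Gamma 5.2370.
Lower quotas: Alpha 10, Zeta 4, Beta 9, Theta 9, Eta 5, Gamma 5 (sum 42, leaving 4 seats).
Remainders in descending order: Zeta 0.9422, Alpha 0.8364, Theta 0.7728, Eta 0.6933, Beta 0.5182, Gamma 0.2370.
The surplus seats go to Zeta, Alpha, Theta, Eta.
Zeta receives 5.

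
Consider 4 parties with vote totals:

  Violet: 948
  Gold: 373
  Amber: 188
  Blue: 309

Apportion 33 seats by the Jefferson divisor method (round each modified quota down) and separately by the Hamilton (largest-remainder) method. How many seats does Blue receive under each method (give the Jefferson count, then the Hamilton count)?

Jefferson: Violet 18, Gold 7, Amber 3, Blue 5.
Hamilton: Violet 17, Gold 7, Amber 3, Blue 6.
Blue gets 5 under Jefferson and 6 under Hamilton.

5 and 6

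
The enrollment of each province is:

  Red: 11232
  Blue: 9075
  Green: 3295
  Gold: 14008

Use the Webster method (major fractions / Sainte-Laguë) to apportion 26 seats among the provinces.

Red=8, Blue=6, Green=2, Gold=10

Standard divisor 37610/26 ≈ 1446.538; standard quotas: Red 7.765, Blue 6.274, Green 2.278, Gold 9.684.
Rounding to the nearest integer gives Red 8, Blue 6, Green 2, Gold 10 — total 26, matching the house size, so no adjustment is needed.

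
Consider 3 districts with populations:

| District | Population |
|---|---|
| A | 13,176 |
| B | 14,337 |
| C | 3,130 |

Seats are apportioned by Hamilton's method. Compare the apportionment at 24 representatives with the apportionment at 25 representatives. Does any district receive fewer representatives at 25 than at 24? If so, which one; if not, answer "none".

At 24 seats: A 10, B 11, C 3.
At 25 seats: A 11, B 12, C 2.
C drops from 3 to 2.

C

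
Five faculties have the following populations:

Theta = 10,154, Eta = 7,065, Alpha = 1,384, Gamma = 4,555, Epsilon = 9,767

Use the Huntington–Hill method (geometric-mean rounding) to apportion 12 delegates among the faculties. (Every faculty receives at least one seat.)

With divisor 2908: modified quotas Theta 3.492, Eta 2.430, Alpha 0.476, Gamma 1.566, Epsilon 3.359.
Geometric-mean thresholds: Theta √(3·4)=3.464, Eta √(2·3)=2.449, Alpha (min 1), Gamma √(1·2)=1.414, Epsilon √(3·4)=3.464.
Each quota rounded against its threshold gives Theta 4, Eta 2, Alpha 1, Gamma 2, Epsilon 3 (total 12).

Theta 4, Eta 2, Alpha 1, Gamma 2, Epsilon 3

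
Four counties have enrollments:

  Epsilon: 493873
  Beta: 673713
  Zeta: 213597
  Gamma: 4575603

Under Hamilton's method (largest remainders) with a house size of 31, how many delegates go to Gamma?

24

Total 5956786; standard divisor 5956786/31 ≈ 192154.387.
Standard quotas: Epsilon 2.5702, Beta 3.5061, Zeta 1.1116, Gamma 23.8121.
Lower quotas: Epsilon 2, Beta 3, Zeta 1, Gamma 23 (sum 29, leaving 2 seats).
Remainders in descending order: Gamma 0.8121, Epsilon 0.5702, Beta 0.5061, Zeta 0.1116.
The surplus seats go to Gamma, Epsilon.
Gamma receives 24.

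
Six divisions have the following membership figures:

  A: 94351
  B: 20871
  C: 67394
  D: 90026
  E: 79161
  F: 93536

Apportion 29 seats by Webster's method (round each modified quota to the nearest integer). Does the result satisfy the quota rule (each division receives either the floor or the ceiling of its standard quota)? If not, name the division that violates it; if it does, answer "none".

none

Standard quotas: A 6.144, B 1.359, C 4.389, D 5.862, E 5.155, F 6.091.
Webster allocation: A 6, B 1, C 5, D 6, E 5, F 6.
Every allocation lies between the lower and upper quota.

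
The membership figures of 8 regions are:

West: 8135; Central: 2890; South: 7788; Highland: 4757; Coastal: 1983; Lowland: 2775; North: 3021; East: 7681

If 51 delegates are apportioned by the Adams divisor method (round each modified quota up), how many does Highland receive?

6

Standard divisor 39030/51 ≈ 765.294; standard quotas: West 10.630, Central 3.776, South 10.176, Highland 6.216, Coastal 2.591, Lowland 3.626, North 3.948, East 10.037.
Rounding up gives 11, 4, 11, 7, 3, 4, 4, 11 = 55 seats, so the divisor must be adjusted.
With modified divisor 830: modified quotas West 9.801, Central 3.482, South 9.383, Highland 5.731, Coastal 2.389, Lowland 3.343, North 3.640, East 9.254.
Rounding up: West 10, Central 4, South 10, Highland 6, Coastal 3, Lowland 4, North 4, East 10 (total 51).
Highland receives 6.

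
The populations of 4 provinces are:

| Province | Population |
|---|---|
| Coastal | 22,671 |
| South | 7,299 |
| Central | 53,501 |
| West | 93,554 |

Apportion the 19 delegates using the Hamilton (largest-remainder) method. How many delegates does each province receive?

Coastal=2; South=1; Central=6; West=10

Total 177025; standard divisor 177025/19 ≈ 9317.105.
Standard quotas: Coastal 2.4333, South 0.7834, Central 5.7422, West 10.0411.
Lower quotas: Coastal 2, South 0, Central 5, West 10 (sum 17, leaving 2 seats).
Remainders in descending order: South 0.7834, Central 0.7422, Coastal 0.4333, West 0.0411.
Largest remainders: South, Central receive the extra seats.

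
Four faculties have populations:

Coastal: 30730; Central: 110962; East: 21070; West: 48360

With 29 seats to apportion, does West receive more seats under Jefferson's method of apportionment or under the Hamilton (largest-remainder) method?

Jefferson: Coastal 4, Central 16, East 3, West 6.
Hamilton: Coastal 4, Central 15, East 3, West 7.
West gets 6 under Jefferson and 7 under Hamilton.

Hamilton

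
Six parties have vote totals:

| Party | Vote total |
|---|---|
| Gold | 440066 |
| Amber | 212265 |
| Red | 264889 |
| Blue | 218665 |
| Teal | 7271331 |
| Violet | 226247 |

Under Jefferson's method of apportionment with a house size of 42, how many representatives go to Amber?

1

Standard divisor 8633463/42 ≈ 205558.643; standard quotas: Gold 2.141, Amber 1.033, Red 1.289, Blue 1.064, Teal 35.374, Violet 1.101.
Rounding down gives 2, 1, 1, 1, 35, 1 = 41 seats, so the divisor must be adjusted.
With modified divisor 199300: modified quotas Gold 2.208, Amber 1.065, Red 1.329, Blue 1.097, Teal 36.484, Violet 1.135.
Rounding down: Gold 2, Amber 1, Red 1, Blue 1, Teal 36, Violet 1 (total 42).
Amber receives 1.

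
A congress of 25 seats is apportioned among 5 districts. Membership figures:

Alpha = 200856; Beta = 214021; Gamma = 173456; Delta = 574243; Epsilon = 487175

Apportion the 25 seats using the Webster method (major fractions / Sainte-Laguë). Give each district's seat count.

Alpha 3, Beta 3, Gamma 3, Delta 9, Epsilon 7

Standard divisor 1649751/25 ≈ 65990.04; standard quotas: Alpha 3.044, Beta 3.243, Gamma 2.629, Delta 8.702, Epsilon 7.383.
Rounding to the nearest integer gives Alpha 3, Beta 3, Gamma 3, Delta 9, Epsilon 7 — total 25, matching the house size, so no adjustment is needed.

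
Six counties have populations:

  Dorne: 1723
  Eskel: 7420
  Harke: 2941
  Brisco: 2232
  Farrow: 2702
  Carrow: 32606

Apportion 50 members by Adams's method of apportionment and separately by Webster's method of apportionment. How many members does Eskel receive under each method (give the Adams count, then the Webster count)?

Adams: Dorne 2, Eskel 8, Harke 3, Brisco 3, Farrow 3, Carrow 31.
Webster: Dorne 2, Eskel 7, Harke 3, Brisco 2, Farrow 3, Carrow 33.
Eskel gets 8 under Adams and 7 under Webster.

8 and 7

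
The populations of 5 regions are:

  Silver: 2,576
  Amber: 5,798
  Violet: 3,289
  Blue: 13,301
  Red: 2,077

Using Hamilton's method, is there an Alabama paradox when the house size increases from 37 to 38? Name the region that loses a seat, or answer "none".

At 37 seats: Silver 4, Amber 8, Violet 4, Blue 18, Red 3.
At 38 seats: Silver 3, Amber 8, Violet 5, Blue 19, Red 3.
Silver drops from 4 to 3.

Silver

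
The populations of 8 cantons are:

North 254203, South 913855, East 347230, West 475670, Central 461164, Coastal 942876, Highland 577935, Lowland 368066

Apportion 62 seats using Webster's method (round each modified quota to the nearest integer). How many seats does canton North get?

4

Standard divisor 4340999/62 ≈ 70016.113; standard quotas: North 3.631, South 13.052, East 4.959, West 6.794, Central 6.587, Coastal 13.467, Highland 8.254, Lowland 5.257.
Rounding to the nearest integer gives North 4, South 13, East 5, West 7, Central 7, Coastal 13, Highland 8, Lowland 5 — total 62, matching the house size, so no adjustment is needed.
North receives 4.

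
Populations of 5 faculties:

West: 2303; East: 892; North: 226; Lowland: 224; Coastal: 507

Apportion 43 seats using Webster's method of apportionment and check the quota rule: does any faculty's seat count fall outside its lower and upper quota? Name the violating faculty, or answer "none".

Standard quotas: West 23.851, East 9.238, North 2.341, Lowland 2.320, Coastal 5.251.
Webster allocation: West 25, East 9, North 2, Lowland 2, Coastal 5.
West has quota 23.851 (lower 23, upper 24) but receives 25 — outside the quota interval.

West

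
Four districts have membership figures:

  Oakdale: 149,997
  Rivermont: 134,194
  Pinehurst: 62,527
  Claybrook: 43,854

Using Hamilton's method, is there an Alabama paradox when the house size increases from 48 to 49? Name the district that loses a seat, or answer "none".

At 48 seats: Oakdale 18, Rivermont 17, Pinehurst 8, Claybrook 5.
At 49 seats: Oakdale 19, Rivermont 17, Pinehurst 8, Claybrook 5.
No district's allocation decreased.

none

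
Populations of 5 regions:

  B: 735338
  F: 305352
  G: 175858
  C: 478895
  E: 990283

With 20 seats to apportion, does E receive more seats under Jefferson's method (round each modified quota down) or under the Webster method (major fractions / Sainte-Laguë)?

Jefferson: B 6, F 2, G 1, C 3, E 8.
Webster: B 6, F 2, G 1, C 4, E 7.
E gets 8 under Jefferson and 7 under Webster.

Jefferson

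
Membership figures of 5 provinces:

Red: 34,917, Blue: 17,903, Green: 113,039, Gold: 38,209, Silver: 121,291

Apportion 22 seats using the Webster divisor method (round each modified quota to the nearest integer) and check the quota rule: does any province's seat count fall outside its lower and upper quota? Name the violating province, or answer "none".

Standard quotas: Red 2.361, Blue 1.211, Green 7.643, Gold 2.584, Silver 8.201.
Webster allocation: Red 2, Blue 1, Green 8, Gold 3, Silver 8.
Every allocation lies between the lower and upper quota.

none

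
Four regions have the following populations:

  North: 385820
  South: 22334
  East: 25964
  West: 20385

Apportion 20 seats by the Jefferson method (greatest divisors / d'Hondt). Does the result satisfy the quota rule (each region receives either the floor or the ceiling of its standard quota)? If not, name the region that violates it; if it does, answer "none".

North

Standard quotas: North 16.978, South 0.983, East 1.143, West 0.897.
Jefferson allocation: North 18, South 1, East 1, West 0.
North has quota 16.978 (lower 16, upper 17) but receives 18 — outside the quota interval.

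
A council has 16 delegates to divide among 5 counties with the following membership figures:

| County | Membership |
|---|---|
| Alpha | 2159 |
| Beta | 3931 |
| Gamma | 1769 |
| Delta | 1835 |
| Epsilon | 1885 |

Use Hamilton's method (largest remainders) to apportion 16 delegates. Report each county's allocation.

Alpha: 3; Beta: 5; Gamma: 2; Delta: 3; Epsilon: 3

Standard divisor: 11579 ÷ 16 ≈ 723.688.
Standard quotas: Alpha 2.983, Beta 5.432, Gamma 2.444, Delta 2.536, Epsilon 2.605.
Lower quotas: Alpha 2, Beta 5, Gamma 2, Delta 2, Epsilon 2 (sum 13, leaving 3 seats).
Remainders in descending order: Alpha 0.983, Epsilon 0.605, Delta 0.536, Gamma 0.444, Beta 0.432.
The surplus seats go to Alpha, Epsilon, Delta.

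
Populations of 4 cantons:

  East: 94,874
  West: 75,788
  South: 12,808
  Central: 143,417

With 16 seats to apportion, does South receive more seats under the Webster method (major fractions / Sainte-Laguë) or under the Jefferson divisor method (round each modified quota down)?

Webster

Webster: East 4, West 4, South 1, Central 7.
Jefferson: East 5, West 4, South 0, Central 7.
South gets 1 under Webster and 0 under Jefferson.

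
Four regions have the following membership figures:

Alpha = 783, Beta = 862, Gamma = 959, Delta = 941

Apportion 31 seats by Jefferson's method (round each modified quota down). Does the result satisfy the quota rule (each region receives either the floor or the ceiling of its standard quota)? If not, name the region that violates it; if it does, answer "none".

none

Standard quotas: Alpha 6.847, Beta 7.538, Gamma 8.386, Delta 8.229.
Jefferson allocation: Alpha 7, Beta 8, Gamma 8, Delta 8.
Every allocation lies between the lower and upper quota.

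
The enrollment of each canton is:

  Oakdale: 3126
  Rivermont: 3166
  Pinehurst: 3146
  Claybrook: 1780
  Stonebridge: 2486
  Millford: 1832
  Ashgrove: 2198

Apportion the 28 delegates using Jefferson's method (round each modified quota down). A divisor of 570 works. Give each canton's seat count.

With modified divisor 570: modified quotas Oakdale 5.484, Rivermont 5.554, Pinehurst 5.519, Claybrook 3.123, Stonebridge 4.361, Millford 3.214, Ashgrove 3.856.
Rounding down: Oakdale 5, Rivermont 5, Pinehurst 5, Claybrook 3, Stonebridge 4, Millford 3, Ashgrove 3 (total 28).

Oakdale=5, Rivermont=5, Pinehurst=5, Claybrook=3, Stonebridge=4, Millford=3, Ashgrove=3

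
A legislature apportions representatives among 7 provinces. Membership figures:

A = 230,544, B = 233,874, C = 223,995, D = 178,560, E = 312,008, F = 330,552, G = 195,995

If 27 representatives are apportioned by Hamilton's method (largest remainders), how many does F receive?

5

Standard divisor: 1705528 ÷ 27 ≈ 63167.704.
Standard quotas: A 3.6497, B 3.7024, C 3.5460, D 2.8268, E 4.9394, F 5.2329, G 3.1028.
Lower quotas: A 3, B 3, C 3, D 2, E 4, F 5, G 3 (sum 23, leaving 4 seats).
Remainders in descending order: E 0.9394, D 0.8268, B 0.7024, A 0.6497, C 0.5460, F 0.2329, G 0.1028.
Largest remainders: E, D, B, A receive the extra seats.
F receives 5.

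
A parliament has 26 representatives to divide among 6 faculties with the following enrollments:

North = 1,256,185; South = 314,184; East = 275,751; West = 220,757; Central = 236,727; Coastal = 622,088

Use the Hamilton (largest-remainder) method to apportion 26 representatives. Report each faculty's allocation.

Total 2925692; standard divisor 2925692/26 ≈ 112526.615.
Standard quotas: North 11.1634, South 2.7921, East 2.4505, West 1.9618, Central 2.1037, Coastal 5.5284.
Lower quotas: North 11, South 2, East 2, West 1, Central 2, Coastal 5 (sum 23, leaving 3 seats).
Remainders in descending order: West 0.9618, South 0.7921, Coastal 0.5284, East 0.4505, North 0.1634, Central 0.1037.
The surplus seats go to West, South, Coastal.

North 11, South 3, East 2, West 2, Central 2, Coastal 6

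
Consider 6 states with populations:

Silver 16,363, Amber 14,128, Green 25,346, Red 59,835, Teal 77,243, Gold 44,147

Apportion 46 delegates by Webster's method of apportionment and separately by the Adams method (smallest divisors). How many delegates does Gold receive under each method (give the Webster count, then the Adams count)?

Webster: Silver 3, Amber 3, Green 5, Red 12, Teal 15, Gold 8.
Adams: Silver 3, Amber 3, Green 5, Red 11, Teal 15, Gold 9.
Gold gets 8 under Webster and 9 under Adams.

8 and 9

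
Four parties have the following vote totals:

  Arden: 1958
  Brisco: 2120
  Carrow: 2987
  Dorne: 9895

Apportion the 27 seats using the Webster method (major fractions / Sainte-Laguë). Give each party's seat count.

Arden 3, Brisco 3, Carrow 5, Dorne 16

Standard divisor 16960/27 ≈ 628.148; standard quotas: Arden 3.117, Brisco 3.375, Carrow 4.755, Dorne 15.753.
Rounding to the nearest integer gives Arden 3, Brisco 3, Carrow 5, Dorne 16 — total 27, matching the house size, so no adjustment is needed.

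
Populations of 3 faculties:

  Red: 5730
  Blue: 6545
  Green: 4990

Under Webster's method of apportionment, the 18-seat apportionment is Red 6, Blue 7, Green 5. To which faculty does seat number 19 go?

Priority for the next seat is population ÷ (current seats + 0.5).
Priorities: Red 881.538, Blue 872.667, Green 907.273.
Highest priority: Green.

Green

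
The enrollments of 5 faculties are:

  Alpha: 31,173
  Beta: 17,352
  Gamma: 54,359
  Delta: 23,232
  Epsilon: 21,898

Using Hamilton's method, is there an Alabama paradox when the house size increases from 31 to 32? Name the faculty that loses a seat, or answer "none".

At 31 seats: Alpha 6, Beta 4, Gamma 11, Delta 5, Epsilon 5.
At 32 seats: Alpha 7, Beta 4, Gamma 12, Delta 5, Epsilon 4.
Epsilon drops from 5 to 4.

Epsilon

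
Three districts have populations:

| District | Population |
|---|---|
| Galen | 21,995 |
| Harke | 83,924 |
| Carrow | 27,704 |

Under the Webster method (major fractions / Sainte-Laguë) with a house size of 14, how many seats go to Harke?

9

Standard divisor 133623/14 ≈ 9544.5; standard quotas: Galen 2.304, Harke 8.793, Carrow 2.903.
Rounding to the nearest integer gives Galen 2, Harke 9, Carrow 3 — total 14, matching the house size, so no adjustment is needed.
Harke receives 9.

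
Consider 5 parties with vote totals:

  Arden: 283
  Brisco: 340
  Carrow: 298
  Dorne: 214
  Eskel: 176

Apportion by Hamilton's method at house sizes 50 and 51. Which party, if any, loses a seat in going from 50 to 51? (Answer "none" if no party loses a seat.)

At 50 seats: Arden 11, Brisco 13, Carrow 11, Dorne 8, Eskel 7.
At 51 seats: Arden 11, Brisco 13, Carrow 12, Dorne 8, Eskel 7.
No party's allocation decreased.

none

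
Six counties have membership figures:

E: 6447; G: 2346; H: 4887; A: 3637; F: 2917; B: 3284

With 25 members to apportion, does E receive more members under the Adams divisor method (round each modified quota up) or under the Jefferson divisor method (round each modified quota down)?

Adams: E 6, G 3, H 5, A 4, F 3, B 4.
Jefferson: E 7, G 2, H 5, A 4, F 3, B 4.
E gets 6 under Adams and 7 under Jefferson.

Jefferson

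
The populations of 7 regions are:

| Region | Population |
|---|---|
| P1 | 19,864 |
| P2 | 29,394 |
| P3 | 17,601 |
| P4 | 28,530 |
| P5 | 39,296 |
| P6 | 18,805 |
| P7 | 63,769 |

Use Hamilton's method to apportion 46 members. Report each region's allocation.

P1: 4, P2: 6, P3: 4, P4: 6, P5: 8, P6: 4, P7: 14

The standard divisor is 217259/46 ≈ 4723.022.
Standard quotas: P1 4.2058, P2 6.2236, P3 3.7266, P4 6.0406, P5 8.3201, P6 3.9816, P7 13.5017.
Lower quotas: P1 4, P2 6, P3 3, P4 6, P5 8, P6 3, P7 13 (sum 43, leaving 3 seats).
Remainders in descending order: P6 0.9816, P3 0.7266, P7 0.5017, P5 0.3201, P2 0.2236, P1 0.2058, P4 0.0406.
The surplus seats go to P6, P3, P7.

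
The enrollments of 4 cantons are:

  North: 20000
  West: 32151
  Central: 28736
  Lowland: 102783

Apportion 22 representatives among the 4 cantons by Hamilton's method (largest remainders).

North 2; West 4; Central 4; Lowland 12

Total 183670; standard divisor 183670/22 ≈ 8348.636.
Standard quotas: North 2.3956, West 3.8510, Central 3.4420, Lowland 12.3114.
Lower quotas: North 2, West 3, Central 3, Lowland 12 (sum 20, leaving 2 seats).
Remainders in descending order: West 0.8510, Central 0.4420, North 0.3956, Lowland 0.3114.
The surplus seats go to West, Central.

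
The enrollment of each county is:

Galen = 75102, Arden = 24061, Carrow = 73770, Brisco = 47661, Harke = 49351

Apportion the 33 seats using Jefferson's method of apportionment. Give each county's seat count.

Standard divisor 269945/33 ≈ 8180.152; standard quotas: Galen 9.181, Arden 2.941, Carrow 9.018, Brisco 5.826, Harke 6.033.
Rounding down gives 9, 2, 9, 5, 6 = 31 seats, so the divisor must be adjusted.
With modified divisor 7700: modified quotas Galen 9.754, Arden 3.125, Carrow 9.581, Brisco 6.190, Harke 6.409.
Rounding down: Galen 9, Arden 3, Carrow 9, Brisco 6, Harke 6 (total 33).

Galen 9, Arden 3, Carrow 9, Brisco 6, Harke 6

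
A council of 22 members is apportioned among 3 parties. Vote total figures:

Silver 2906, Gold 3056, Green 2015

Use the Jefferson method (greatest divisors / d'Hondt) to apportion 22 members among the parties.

Standard divisor 7977/22 ≈ 362.591; standard quotas: Silver 8.015, Gold 8.428, Green 5.557.
Rounding down gives 8, 8, 5 = 21 seats, so the divisor must be adjusted.
With modified divisor 338: modified quotas Silver 8.598, Gold 9.041, Green 5.962.
Rounding down: Silver 8, Gold 9, Green 5 (total 22).

Silver: 8, Gold: 9, Green: 5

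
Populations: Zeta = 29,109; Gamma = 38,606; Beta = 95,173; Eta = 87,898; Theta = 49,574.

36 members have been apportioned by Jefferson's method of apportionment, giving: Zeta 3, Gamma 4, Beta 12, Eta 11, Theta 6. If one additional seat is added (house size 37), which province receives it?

Priority for the next seat is population ÷ (current seats + 1).
Priorities: Zeta 7277.250, Gamma 7721.200, Beta 7321.000, Eta 7324.833, Theta 7082.000.
Highest priority: Gamma.

Gamma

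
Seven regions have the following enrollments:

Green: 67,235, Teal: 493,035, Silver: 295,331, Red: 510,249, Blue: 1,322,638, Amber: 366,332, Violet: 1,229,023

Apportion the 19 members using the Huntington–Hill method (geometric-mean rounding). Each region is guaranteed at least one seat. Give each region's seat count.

With divisor 232934: modified quotas Green 0.289, Teal 2.117, Silver 1.268, Red 2.191, Blue 5.678, Amber 1.573, Violet 5.276.
Geometric-mean thresholds: Green (min 1), Teal √(2·3)=2.449, Silver √(1·2)=1.414, Red √(2·3)=2.449, Blue √(5·6)=5.477, Amber √(1·2)=1.414, Violet √(5·6)=5.477.
Each quota rounded against its threshold gives Green 1, Teal 2, Silver 1, Red 2, Blue 6, Amber 2, Violet 5 (total 19).

Green=1, Teal=2, Silver=1, Red=2, Blue=6, Amber=2, Violet=5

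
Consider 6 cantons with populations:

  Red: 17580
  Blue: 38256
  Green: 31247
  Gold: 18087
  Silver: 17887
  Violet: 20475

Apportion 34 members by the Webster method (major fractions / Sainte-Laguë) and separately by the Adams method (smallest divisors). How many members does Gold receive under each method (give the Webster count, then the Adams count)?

Webster: Red 4, Blue 9, Green 8, Gold 4, Silver 4, Violet 5.
Adams: Red 4, Blue 9, Green 7, Gold 5, Silver 4, Violet 5.
Gold gets 4 under Webster and 5 under Adams.

4 and 5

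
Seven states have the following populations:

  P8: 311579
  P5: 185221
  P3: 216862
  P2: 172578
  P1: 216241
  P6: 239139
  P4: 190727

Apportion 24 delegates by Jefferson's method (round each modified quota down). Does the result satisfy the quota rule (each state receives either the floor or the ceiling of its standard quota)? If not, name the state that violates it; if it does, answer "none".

Standard quotas: P8 4.880, P5 2.901, P3 3.397, P2 2.703, P1 3.387, P6 3.745, P4 2.987.
Jefferson allocation: P8 5, P5 3, P3 3, P2 3, P1 3, P6 4, P4 3.
Every allocation lies between the lower and upper quota.

none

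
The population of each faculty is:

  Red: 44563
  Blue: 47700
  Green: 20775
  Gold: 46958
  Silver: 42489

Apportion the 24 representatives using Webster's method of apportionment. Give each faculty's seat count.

Standard divisor 202485/24 ≈ 8436.875; standard quotas: Red 5.282, Blue 5.654, Green 2.462, Gold 5.566, Silver 5.036.
Rounding to the nearest integer gives Red 5, Blue 6, Green 2, Gold 6, Silver 5 — total 24, matching the house size, so no adjustment is needed.

Red 5; Blue 6; Green 2; Gold 6; Silver 5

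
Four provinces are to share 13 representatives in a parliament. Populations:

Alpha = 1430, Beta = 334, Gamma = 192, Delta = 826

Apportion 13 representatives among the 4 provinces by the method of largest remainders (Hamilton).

Standard divisor: 2782 ÷ 13 = 214.
Standard quotas: Alpha 6.682, Beta 1.561, Gamma 0.897, Delta 3.860.
Lower quotas: Alpha 6, Beta 1, Gamma 0, Delta 3 (sum 10, leaving 3 seats).
Remainders in descending order: Gamma 0.897, Delta 0.860, Alpha 0.682, Beta 0.561.
Largest remainders: Gamma, Delta, Alpha receive the extra seats.

Alpha 7, Beta 1, Gamma 1, Delta 4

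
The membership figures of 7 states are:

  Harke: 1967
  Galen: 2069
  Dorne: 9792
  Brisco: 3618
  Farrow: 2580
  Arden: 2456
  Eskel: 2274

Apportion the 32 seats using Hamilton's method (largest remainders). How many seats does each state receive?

Standard divisor: 24756 ÷ 32 ≈ 773.625.
Standard quotas: Harke 2.5426, Galen 2.6744, Dorne 12.6573, Brisco 4.6767, Farrow 3.3349, Arden 3.1747, Eskel 2.9394.
Lower quotas: Harke 2, Galen 2, Dorne 12, Brisco 4, Farrow 3, Arden 3, Eskel 2 (sum 28, leaving 4 seats).
Remainders in descending order: Eskel 0.9394, Brisco 0.6767, Galen 0.6744, Dorne 0.6573, Harke 0.5426, Farrow 0.3349, Arden 0.1747.
Largest remainders: Eskel, Brisco, Galen, Dorne receive the extra seats.

Harke=2, Galen=3, Dorne=13, Brisco=5, Farrow=3, Arden=3, Eskel=3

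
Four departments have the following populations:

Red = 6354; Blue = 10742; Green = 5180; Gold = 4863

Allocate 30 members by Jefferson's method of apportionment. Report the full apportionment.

Standard divisor 27139/30 ≈ 904.633; standard quotas: Red 7.024, Blue 11.874, Green 5.726, Gold 5.376.
Rounding down gives 7, 11, 5, 5 = 28 seats, so the divisor must be adjusted.
With modified divisor 840: modified quotas Red 7.564, Blue 12.788, Green 6.167, Gold 5.789.
Rounding down: Red 7, Blue 12, Green 6, Gold 5 (total 30).

Red: 7, Blue: 12, Green: 6, Gold: 5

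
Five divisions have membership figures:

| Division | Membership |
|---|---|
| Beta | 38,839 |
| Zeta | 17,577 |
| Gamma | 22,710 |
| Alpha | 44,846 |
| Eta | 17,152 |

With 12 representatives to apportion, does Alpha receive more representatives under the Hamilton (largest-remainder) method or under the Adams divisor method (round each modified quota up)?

Hamilton

Hamilton: Beta 3, Zeta 2, Gamma 2, Alpha 4, Eta 1.
Adams: Beta 3, Zeta 2, Gamma 2, Alpha 3, Eta 2.
Alpha gets 4 under Hamilton and 3 under Adams.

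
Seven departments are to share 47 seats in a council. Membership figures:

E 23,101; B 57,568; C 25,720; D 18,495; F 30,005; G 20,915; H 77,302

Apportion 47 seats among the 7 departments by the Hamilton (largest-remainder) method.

E 4, B 11, C 5, D 3, F 6, G 4, H 14

Total 253106; standard divisor 253106/47 ≈ 5385.234.
Standard quotas: E 4.2897, B 10.6900, C 4.7760, D 3.4344, F 5.5717, G 3.8838, H 14.3544.
Lower quotas: E 4, B 10, C 4, D 3, F 5, G 3, H 14 (sum 43, leaving 4 seats).
Remainders in descending order: G 0.8838, C 0.7760, B 0.6900, F 0.5717, D 0.4344, H 0.3544, E 0.2897.
The surplus seats go to G, C, B, F.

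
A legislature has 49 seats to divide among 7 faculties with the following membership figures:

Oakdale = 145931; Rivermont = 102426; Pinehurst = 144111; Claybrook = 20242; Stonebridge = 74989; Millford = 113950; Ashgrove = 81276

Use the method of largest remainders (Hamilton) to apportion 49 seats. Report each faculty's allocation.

Standard divisor: 682925 ÷ 49 ≈ 13937.245.
Standard quotas: Oakdale 10.4706, Rivermont 7.3491, Pinehurst 10.3400, Claybrook 1.4524, Stonebridge 5.3805, Millford 8.1759, Ashgrove 5.8316.
Lower quotas: Oakdale 10, Rivermont 7, Pinehurst 10, Claybrook 1, Stonebridge 5, Millford 8, Ashgrove 5 (sum 46, leaving 3 seats).
Remainders in descending order: Ashgrove 0.8316, Oakdale 0.4706, Claybrook 0.4524, Stonebridge 0.3805, Rivermont 0.3491, Pinehurst 0.3400, Millford 0.1759.
Largest remainders: Ashgrove, Oakdale, Claybrook receive the extra seats.

Oakdale 11; Rivermont 7; Pinehurst 10; Claybrook 2; Stonebridge 5; Millford 8; Ashgrove 6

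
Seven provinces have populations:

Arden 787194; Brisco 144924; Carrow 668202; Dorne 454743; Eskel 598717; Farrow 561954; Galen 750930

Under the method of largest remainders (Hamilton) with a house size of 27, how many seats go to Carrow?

5

The standard divisor is 3966664/27 ≈ 146913.481.
Standard quotas: Arden 5.3582, Brisco 0.9865, Carrow 4.5483, Dorne 3.0953, Eskel 4.0753, Farrow 3.8251, Galen 5.1114.
Lower quotas: Arden 5, Brisco 0, Carrow 4, Dorne 3, Eskel 4, Farrow 3, Galen 5 (sum 24, leaving 3 seats).
Remainders in descending order: Brisco 0.9865, Farrow 0.8251, Carrow 0.5483, Arden 0.3582, Galen 0.1114, Dorne 0.0953, Eskel 0.0753.
Largest remainders: Brisco, Farrow, Carrow receive the extra seats.
Carrow receives 5.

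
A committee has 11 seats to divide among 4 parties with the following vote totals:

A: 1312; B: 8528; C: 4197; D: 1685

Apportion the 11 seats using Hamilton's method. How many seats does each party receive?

The standard divisor is 15722/11 ≈ 1429.273.
Standard quotas: A 0.9179, B 5.9667, C 2.9365, D 1.1789.
Lower quotas: A 0, B 5, C 2, D 1 (sum 8, leaving 3 seats).
Remainders in descending order: B 0.9667, C 0.9365, A 0.9179, D 0.1789.
Largest remainders: B, C, A receive the extra seats.

A 1; B 6; C 3; D 1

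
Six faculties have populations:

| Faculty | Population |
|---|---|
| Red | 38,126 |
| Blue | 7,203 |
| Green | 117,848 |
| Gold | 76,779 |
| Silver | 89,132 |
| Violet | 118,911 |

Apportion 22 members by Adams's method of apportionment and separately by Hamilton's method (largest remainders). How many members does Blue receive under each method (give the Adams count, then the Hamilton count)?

1 and 0

Adams: Red 2, Blue 1, Green 5, Gold 4, Silver 4, Violet 6.
Hamilton: Red 2, Blue 0, Green 6, Gold 4, Silver 4, Violet 6.
Blue gets 1 under Adams and 0 under Hamilton.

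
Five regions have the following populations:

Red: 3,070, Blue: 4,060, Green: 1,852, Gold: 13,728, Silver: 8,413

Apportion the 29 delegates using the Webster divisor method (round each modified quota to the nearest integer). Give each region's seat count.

Standard divisor 31123/29 ≈ 1073.207; standard quotas: Red 2.861, Blue 3.783, Green 1.726, Gold 12.792, Silver 7.839.
Rounding to the nearest integer gives 3, 4, 2, 13, 8 = 30 seats, so the divisor must be adjusted.
With modified divisor 1110: modified quotas Red 2.766, Blue 3.658, Green 1.668, Gold 12.368, Silver 7.579.
Rounding to the nearest integer: Red 3, Blue 4, Green 2, Gold 12, Silver 8 (total 29).

Red 3; Blue 4; Green 2; Gold 12; Silver 8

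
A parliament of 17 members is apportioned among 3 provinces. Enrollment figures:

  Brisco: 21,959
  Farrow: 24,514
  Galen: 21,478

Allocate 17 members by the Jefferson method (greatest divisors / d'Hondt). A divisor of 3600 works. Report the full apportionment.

Brisco 6, Farrow 6, Galen 5

With modified divisor 3600: modified quotas Brisco 6.100, Farrow 6.809, Galen 5.966.
Rounding down: Brisco 6, Farrow 6, Galen 5 (total 17).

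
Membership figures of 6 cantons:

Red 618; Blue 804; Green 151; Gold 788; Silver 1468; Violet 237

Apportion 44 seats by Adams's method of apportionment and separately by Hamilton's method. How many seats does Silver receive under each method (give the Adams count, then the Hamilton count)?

Adams: Red 7, Blue 9, Green 2, Gold 8, Silver 15, Violet 3.
Hamilton: Red 7, Blue 9, Green 2, Gold 8, Silver 16, Violet 2.
Silver gets 15 under Adams and 16 under Hamilton.

15 and 16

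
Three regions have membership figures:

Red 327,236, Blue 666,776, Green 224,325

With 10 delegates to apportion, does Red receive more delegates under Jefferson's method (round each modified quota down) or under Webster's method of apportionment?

Webster

Jefferson: Red 2, Blue 6, Green 2.
Webster: Red 3, Blue 5, Green 2.
Red gets 2 under Jefferson and 3 under Webster.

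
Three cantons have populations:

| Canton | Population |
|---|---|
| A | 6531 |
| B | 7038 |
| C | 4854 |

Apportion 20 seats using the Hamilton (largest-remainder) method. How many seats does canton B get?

8

The standard divisor is 18423/20 ≈ 921.15.
Standard quotas: A 7.0901, B 7.6404, C 5.2695.
Lower quotas: A 7, B 7, C 5 (sum 19, leaving 1 seat).
Remainders in descending order: B 0.6404, C 0.2695, A 0.0901.
Largest remainder: B receives the extra seat.
B receives 8.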